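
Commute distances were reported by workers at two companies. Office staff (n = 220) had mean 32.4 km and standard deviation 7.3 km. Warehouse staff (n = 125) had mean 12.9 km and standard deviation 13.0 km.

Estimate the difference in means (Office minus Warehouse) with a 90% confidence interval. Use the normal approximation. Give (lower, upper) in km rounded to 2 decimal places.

Standard errors of each mean: 7.3/√220 = 0.4922 and 13.0/√125 = 1.1628.
SE(x̄₁ − x̄₂) = √(0.4922² + 1.1628²) = 1.2627 for independent samples with unequal variances.
With z* = 1.645, the margin is 1.645 × 1.2627 = 2.0771.
x̄₁ − x̄₂ = 32.4 − 12.9 = 19.5000; the interval is 19.5000 ± 2.0771 = (17.42, 21.58).

(17.42, 21.58)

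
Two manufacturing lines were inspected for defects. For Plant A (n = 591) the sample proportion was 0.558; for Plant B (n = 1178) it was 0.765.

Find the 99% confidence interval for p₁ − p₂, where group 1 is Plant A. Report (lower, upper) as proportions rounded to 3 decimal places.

The two standard errors are √(0.5580×0.4420/591) = 0.02043 and √(0.7650×0.2350/1178) = 0.01235.
Because the samples are independent, SE_diff = √(0.02043² + 0.01235²) = 0.02387.
Using z* = 2.576 for 99%, ME = 2.576 × 0.02387 = 0.06149.
p̂₁ − p̂₂ = -0.2070; interval -0.2070 ± 0.06149 gives (-0.268, -0.146).

(-0.268, -0.146)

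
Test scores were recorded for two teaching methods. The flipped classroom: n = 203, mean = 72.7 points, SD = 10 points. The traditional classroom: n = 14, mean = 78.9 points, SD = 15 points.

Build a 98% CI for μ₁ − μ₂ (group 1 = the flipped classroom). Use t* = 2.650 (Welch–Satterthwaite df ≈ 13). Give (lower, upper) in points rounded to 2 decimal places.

(-16.99, 4.59)

Standard errors of each mean: 10/√203 = 0.7019 and 15/√14 = 4.0089.
SE(x̄₁ − x̄₂) = √(0.7019² + 4.0089²) = 4.0699 for independent samples with unequal variances.
With t* = 2.650, the margin is 2.650 × 4.0699 = 10.7852.
x̄₁ − x̄₂ = 72.7 − 78.9 = -6.2000; the interval is -6.2000 ± 10.7852 = (-16.99, 4.59).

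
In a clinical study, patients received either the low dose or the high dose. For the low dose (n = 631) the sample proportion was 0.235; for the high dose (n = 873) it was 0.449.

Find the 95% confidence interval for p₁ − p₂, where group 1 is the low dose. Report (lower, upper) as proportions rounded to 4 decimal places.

(-0.2607, -0.1673)

Each SE is √(p̂(1−p̂)/n): √(0.2350·0.7650/631) = 0.01688 and √(0.4490·0.5510/873) = 0.01683.
SE(p̂₁ − p̂₂) = √(SE₁² + SE₂²) = √(0.0002849344 + 0.0002832489) = 0.02384, since the two samples are independent.
At 95% confidence z* = 1.960; margin = 1.960 × 0.02384 = 0.04673.
The difference is 0.2350 − 0.4490 = -0.2140, so the interval is -0.2140 ± 0.04673 = (-0.2607, -0.1673).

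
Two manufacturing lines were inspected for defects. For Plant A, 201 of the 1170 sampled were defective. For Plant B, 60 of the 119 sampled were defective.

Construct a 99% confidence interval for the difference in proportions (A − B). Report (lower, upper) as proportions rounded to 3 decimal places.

p̂₁ = 201/1170 = 0.1718 and p̂₂ = 60/119 = 0.5042.
SE₁ = √(p̂₁(1−p̂₁)/n₁) = √(0.1718·0.8282/1170) = 0.01103; SE₂ = √(0.5042·0.4958/119) = 0.04583.
Independent samples: SE of the difference = √(SE₁² + SE₂²) = √(0.0001216609 + 0.0021003889) = 0.04714.
z* for 99% confidence is 2.576, so the margin of error is 2.576 × 0.04714 = 0.12143.
Point estimate p̂₁ − p̂₂ = 0.1718 − 0.5042 = -0.3324.
-0.3324 ± 0.12143 → (-0.454, -0.211).

(-0.454, -0.211)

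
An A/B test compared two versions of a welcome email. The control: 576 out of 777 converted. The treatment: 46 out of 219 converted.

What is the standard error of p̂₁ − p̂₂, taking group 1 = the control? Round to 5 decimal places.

0.03169

p̂₁ = 576/777 = 0.7413 and p̂₂ = 46/219 = 0.2100.
SE₁ = √(p̂₁(1−p̂₁)/n₁) = √(0.7413·0.2587/777) = 0.01571; SE₂ = √(0.2100·0.7900/219) = 0.02752.
Independent samples: SE of the difference = √(SE₁² + SE₂²) = √(0.0002468041 + 0.0007573504) = 0.03169.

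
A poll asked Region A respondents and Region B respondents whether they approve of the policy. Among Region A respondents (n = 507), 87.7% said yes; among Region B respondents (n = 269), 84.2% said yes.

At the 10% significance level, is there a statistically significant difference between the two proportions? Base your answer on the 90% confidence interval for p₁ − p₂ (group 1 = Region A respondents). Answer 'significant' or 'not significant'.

not significant

The two standard errors are √(0.8770×0.1230/507) = 0.01459 and √(0.8420×0.1580/269) = 0.02224.
Because the samples are independent, SE_diff = √(0.01459² + 0.02224²) = 0.02660.
Using z* = 1.645 for 90%, ME = 1.645 × 0.02660 = 0.04376.
p̂₁ − p̂₂ = 0.0350; interval 0.0350 ± 0.04376 gives (-0.00876, 0.07876).
The interval (-0.00876, 0.07876) contains 0, so the difference is not significant.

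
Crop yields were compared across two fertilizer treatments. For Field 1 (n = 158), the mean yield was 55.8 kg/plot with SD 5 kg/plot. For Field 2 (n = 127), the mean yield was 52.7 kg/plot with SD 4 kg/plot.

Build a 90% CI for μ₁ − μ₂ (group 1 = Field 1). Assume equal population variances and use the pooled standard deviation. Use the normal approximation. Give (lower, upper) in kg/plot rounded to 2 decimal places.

Pooled variance s_p² = [157·5² + 126·4²] / (158+127−2) = 20.9929, so s_p = 4.5818.
SE_diff = s_p·√(1/n₁ + 1/n₂) = 4.5818·√(1/158 + 1/127) = 0.5460.
z* = 1.645; margin = 1.645 × 0.5460 = 0.8982.
Difference = 55.8 − 52.7 = 3.1000.
3.1000 ± 0.8982 → (2.20, 4.00).

(2.20, 4.00)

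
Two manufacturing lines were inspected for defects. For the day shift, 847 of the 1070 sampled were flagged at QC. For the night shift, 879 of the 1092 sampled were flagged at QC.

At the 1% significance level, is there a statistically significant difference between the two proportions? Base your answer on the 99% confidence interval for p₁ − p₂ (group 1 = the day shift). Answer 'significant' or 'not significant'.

Sample proportions: 847/1070 = 0.7916, 879/1092 = 0.8049.
Each SE is √(p̂(1−p̂)/n): √(0.7916·0.2084/1070) = 0.01242 and √(0.8049·0.1951/1092) = 0.01199.
SE(p̂₁ − p̂₂) = √(SE₁² + SE₂²) = √(0.0001542564 + 0.0001437601) = 0.01726, since the two samples are independent.
At 99% confidence z* = 2.576; margin = 2.576 × 0.01726 = 0.04446.
The difference is 0.7916 − 0.8049 = -0.0133, so the interval is -0.0133 ± 0.04446 = (-0.05776, 0.03116).
The interval (-0.05776, 0.03116) contains 0, so the difference is not significant.

not significant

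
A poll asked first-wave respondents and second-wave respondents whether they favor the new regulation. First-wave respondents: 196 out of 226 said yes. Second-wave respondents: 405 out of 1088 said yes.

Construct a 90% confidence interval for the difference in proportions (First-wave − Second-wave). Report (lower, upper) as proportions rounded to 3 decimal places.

First, p̂₁ = 196/226 = 0.8673; p̂₂ = 405/1088 = 0.3722.
The two standard errors are √(0.8673×0.1327/226) = 0.02257 and √(0.3722×0.6278/1088) = 0.01465.
Because the samples are independent, SE_diff = √(0.02257² + 0.01465²) = 0.02691.
Using z* = 1.645 for 90%, ME = 1.645 × 0.02691 = 0.04427.
p̂₁ − p̂₂ = 0.4951; interval 0.4951 ± 0.04427 gives (0.451, 0.539).

(0.451, 0.539)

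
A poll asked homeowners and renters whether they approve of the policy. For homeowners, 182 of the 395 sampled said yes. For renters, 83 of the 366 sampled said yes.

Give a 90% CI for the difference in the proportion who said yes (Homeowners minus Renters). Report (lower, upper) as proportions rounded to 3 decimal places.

(0.179, 0.289)

p̂₁ = 182/395 = 0.4608 and p̂₂ = 83/366 = 0.2268.
SE₁ = √(p̂₁(1−p̂₁)/n₁) = √(0.4608·0.5392/395) = 0.02508; SE₂ = √(0.2268·0.7732/366) = 0.02189.
Independent samples: SE of the difference = √(SE₁² + SE₂²) = √(0.0006290064 + 0.0004791721) = 0.03329.
z* for 90% confidence is 1.645, so the margin of error is 1.645 × 0.03329 = 0.05476.
Point estimate p̂₁ − p̂₂ = 0.4608 − 0.2268 = 0.2340.
0.2340 ± 0.05476 → (0.179, 0.289).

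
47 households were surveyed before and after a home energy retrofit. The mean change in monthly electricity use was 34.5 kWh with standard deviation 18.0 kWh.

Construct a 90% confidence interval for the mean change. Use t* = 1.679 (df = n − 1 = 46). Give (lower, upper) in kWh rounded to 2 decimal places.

Paired design: SE = s_d/√n = 18.0/√47 = 2.6256.
t* = 1.679; margin of error = 1.679 × 2.6256 = 4.4084.
34.5 ± 4.4084 → (30.09, 38.91).

(30.09, 38.91)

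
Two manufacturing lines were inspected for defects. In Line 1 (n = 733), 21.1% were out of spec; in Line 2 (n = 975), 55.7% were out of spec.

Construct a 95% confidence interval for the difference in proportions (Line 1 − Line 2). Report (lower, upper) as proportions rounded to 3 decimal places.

SE₁ = √(p̂₁(1−p̂₁)/n₁) = √(0.2110·0.7890/733) = 0.01507; SE₂ = √(0.5570·0.4430/975) = 0.01591.
Independent samples: SE of the difference = √(SE₁² + SE₂²) = √(0.0002271049 + 0.0002531281) = 0.02191.
z* for 95% confidence is 1.960, so the margin of error is 1.960 × 0.02191 = 0.04294.
Point estimate p̂₁ − p̂₂ = 0.2110 − 0.5570 = -0.3460.
-0.3460 ± 0.04294 → (-0.389, -0.303).

(-0.389, -0.303)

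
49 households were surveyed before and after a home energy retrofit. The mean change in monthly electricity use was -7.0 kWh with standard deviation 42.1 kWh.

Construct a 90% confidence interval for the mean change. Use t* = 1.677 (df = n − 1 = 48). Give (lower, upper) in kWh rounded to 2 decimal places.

(-17.09, 3.09)

This is a matched-pairs design, so SE = s_d/√n = 42.1/√49 = 6.0143.
Margin = 1.677 × 6.0143 = 10.0860; the interval is -7.0 ± 10.0860 = (-17.09, 3.09).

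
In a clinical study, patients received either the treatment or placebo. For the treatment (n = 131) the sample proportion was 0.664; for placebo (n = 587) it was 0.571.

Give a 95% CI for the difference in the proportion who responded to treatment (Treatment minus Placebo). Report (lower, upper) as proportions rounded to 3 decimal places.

SE₁ = √(p̂₁(1−p̂₁)/n₁) = √(0.6640·0.3360/131) = 0.04127; SE₂ = √(0.5710·0.4290/587) = 0.02043.
Independent samples: SE of the difference = √(SE₁² + SE₂²) = √(0.0017032129 + 0.0004173849) = 0.04605.
z* for 95% confidence is 1.960, so the margin of error is 1.960 × 0.04605 = 0.09026.
Point estimate p̂₁ − p̂₂ = 0.6640 − 0.5710 = 0.0930.
0.0930 ± 0.09026 → (0.003, 0.183).

(0.003, 0.183)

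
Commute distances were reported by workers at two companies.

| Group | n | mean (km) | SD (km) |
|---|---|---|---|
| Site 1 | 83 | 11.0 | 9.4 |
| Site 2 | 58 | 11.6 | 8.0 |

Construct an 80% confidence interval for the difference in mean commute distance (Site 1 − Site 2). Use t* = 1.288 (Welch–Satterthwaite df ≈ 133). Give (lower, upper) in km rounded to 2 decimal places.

(-2.50, 1.30)

Standard errors of each mean: 9.4/√83 = 1.0318 and 8.0/√58 = 1.0505.
SE(x̄₁ − x̄₂) = √(1.0318² + 1.0505²) = 1.4725 for independent samples with unequal variances.
With t* = 1.288, the margin is 1.288 × 1.4725 = 1.8966.
x̄₁ − x̄₂ = 11.0 − 11.6 = -0.6000; the interval is -0.6000 ± 1.8966 = (-2.50, 1.30).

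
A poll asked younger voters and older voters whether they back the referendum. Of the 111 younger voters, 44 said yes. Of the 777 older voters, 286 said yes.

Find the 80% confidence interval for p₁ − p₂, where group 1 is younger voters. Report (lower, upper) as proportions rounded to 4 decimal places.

(-0.0352, 0.0918)

Sample proportions: 44/111 = 0.3964, 286/777 = 0.3681.
Each SE is √(p̂(1−p̂)/n): √(0.3964·0.6036/111) = 0.04643 and √(0.3681·0.6319/777) = 0.01730.
SE(p̂₁ − p̂₂) = √(SE₁² + SE₂²) = √(0.0021557449 + 0.00029929) = 0.04955, since the two samples are independent.
At 80% confidence z* = 1.282; margin = 1.282 × 0.04955 = 0.06352.
The difference is 0.3964 − 0.3681 = 0.0283, so the interval is 0.0283 ± 0.06352 = (-0.0352, 0.0918).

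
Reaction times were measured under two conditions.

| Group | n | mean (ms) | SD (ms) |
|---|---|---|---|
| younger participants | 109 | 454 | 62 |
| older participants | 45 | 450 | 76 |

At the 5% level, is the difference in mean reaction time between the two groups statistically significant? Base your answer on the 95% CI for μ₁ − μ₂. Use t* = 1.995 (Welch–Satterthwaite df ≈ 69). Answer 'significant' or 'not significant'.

Standard errors of each mean: 62/√109 = 5.9385 and 76/√45 = 11.3294.
SE(x̄₁ − x̄₂) = √(5.9385² + 11.3294²) = 12.7914 for independent samples with unequal variances.
With t* = 1.995, the margin is 1.995 × 12.7914 = 25.5188.
x̄₁ − x̄₂ = 454 − 450 = 4.0000; the interval is 4.0000 ± 25.5188 = (-21.5188, 29.5188).
The interval (-21.5188, 29.5188) contains 0, so the difference is not significant.

not significant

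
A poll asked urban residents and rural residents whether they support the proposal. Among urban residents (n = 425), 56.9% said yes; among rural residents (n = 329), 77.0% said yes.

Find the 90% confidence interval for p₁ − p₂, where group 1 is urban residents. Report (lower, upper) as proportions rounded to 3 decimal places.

(-0.256, -0.146)

The two standard errors are √(0.5690×0.4310/425) = 0.02402 and √(0.7700×0.2300/329) = 0.02320.
Because the samples are independent, SE_diff = √(0.02402² + 0.02320²) = 0.03339.
Using z* = 1.645 for 90%, ME = 1.645 × 0.03339 = 0.05493.
p̂₁ − p̂₂ = -0.2010; interval -0.2010 ± 0.05493 gives (-0.256, -0.146).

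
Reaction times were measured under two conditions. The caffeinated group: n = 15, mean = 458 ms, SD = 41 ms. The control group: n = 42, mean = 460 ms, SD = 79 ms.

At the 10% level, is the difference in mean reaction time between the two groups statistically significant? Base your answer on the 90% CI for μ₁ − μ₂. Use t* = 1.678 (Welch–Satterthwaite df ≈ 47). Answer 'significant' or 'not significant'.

Per-group SEs: s₁/√n₁ = 41/√15 = 10.5862, s₂/√n₂ = 79/√42 = 12.1900.
Unpooled SE of the difference: √(112.06763044 + 148.5961) = 16.1451.
Margin of error = t* · SE = 1.678 × 16.1451 = 27.0915.
x̄₁ − x̄₂ = 458 − 460 = -2.0000.
CI: -2.0000 ± 27.0915 = (-29.0915, 25.0915).
The interval (-29.0915, 25.0915) contains 0, so the difference is not significant.

not significant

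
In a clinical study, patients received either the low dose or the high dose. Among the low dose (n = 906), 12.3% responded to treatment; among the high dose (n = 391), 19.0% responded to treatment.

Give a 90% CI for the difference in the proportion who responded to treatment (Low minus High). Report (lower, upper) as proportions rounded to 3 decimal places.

(-0.104, -0.030)

Each SE is √(p̂(1−p̂)/n): √(0.1230·0.8770/906) = 0.01091 and √(0.1900·0.8100/391) = 0.01984.
SE(p̂₁ − p̂₂) = √(SE₁² + SE₂²) = √(0.0001190281 + 0.0003936256) = 0.02264, since the two samples are independent.
At 90% confidence z* = 1.645; margin = 1.645 × 0.02264 = 0.03724.
The difference is 0.1230 − 0.1900 = -0.0670, so the interval is -0.0670 ± 0.03724 = (-0.104, -0.030).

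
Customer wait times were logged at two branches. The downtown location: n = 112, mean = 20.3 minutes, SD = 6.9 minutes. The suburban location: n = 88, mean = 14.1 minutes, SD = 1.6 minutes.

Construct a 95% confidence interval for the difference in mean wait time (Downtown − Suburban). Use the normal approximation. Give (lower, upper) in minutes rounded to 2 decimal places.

(4.88, 7.52)

SE₁ = s₁/√n₁ = 6.9/√112 = 0.6520; SE₂ = 1.6/√88 = 0.1706.
Independent samples, unequal variances: SE_diff = √(SE₁² + SE₂²) = √(0.425104 + 0.02910436) = 0.6739.
z* = 1.960, so margin of error = 1.960 × 0.6739 = 1.3208.
Difference in means = 20.3 − 14.1 = 6.2000.
6.2000 ± 1.3208 → (4.88, 7.52).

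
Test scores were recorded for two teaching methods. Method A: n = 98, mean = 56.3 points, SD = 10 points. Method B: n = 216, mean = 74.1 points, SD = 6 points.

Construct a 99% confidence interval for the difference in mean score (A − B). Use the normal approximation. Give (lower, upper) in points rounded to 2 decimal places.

Per-group SEs: s₁/√n₁ = 10/√98 = 1.0102, s₂/√n₂ = 6/√216 = 0.4082.
Unpooled SE of the difference: √(1.02050404 + 0.16662724) = 1.0896.
Margin of error = z* · SE = 2.576 × 1.0896 = 2.8068.
x̄₁ − x̄₂ = 56.3 − 74.1 = -17.8000.
CI: -17.8000 ± 2.8068 = (-20.61, -14.99).

(-20.61, -14.99)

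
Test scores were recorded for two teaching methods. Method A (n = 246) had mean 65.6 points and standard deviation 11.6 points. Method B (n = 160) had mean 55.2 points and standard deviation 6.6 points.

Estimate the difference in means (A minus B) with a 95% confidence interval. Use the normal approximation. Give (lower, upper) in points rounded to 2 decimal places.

Standard errors of each mean: 11.6/√246 = 0.7396 and 6.6/√160 = 0.5218.
SE(x̄₁ − x̄₂) = √(0.7396² + 0.5218²) = 0.9051 for independent samples with unequal variances.
With z* = 1.960, the margin is 1.960 × 0.9051 = 1.7740.
x̄₁ − x̄₂ = 65.6 − 55.2 = 10.4000; the interval is 10.4000 ± 1.7740 = (8.63, 12.17).

(8.63, 12.17)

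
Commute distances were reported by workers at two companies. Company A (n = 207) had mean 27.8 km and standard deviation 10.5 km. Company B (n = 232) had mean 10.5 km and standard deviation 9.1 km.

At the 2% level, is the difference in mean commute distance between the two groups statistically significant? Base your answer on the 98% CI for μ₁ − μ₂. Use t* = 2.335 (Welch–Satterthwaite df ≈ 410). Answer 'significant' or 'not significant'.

significant

Standard errors of each mean: 10.5/√207 = 0.7298 and 9.1/√232 = 0.5974.
SE(x̄₁ − x̄₂) = √(0.7298² + 0.5974²) = 0.9431 for independent samples with unequal variances.
With t* = 2.335, the margin is 2.335 × 0.9431 = 2.2021.
x̄₁ − x̄₂ = 27.8 − 10.5 = 17.3000; the interval is 17.3000 ± 2.2021 = (15.0979, 19.5021).
The interval (15.0979, 19.5021) does not contain 0, so the difference is significant.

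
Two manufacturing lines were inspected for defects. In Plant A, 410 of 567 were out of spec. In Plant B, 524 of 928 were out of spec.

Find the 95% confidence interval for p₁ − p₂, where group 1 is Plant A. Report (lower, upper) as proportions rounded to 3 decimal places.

First, p̂₁ = 410/567 = 0.7231; p̂₂ = 524/928 = 0.5647.
The two standard errors are √(0.7231×0.2769/567) = 0.01879 and √(0.5647×0.4353/928) = 0.01628.
Because the samples are independent, SE_diff = √(0.01879² + 0.01628²) = 0.02486.
Using z* = 1.960 for 95%, ME = 1.960 × 0.02486 = 0.04873.
p̂₁ − p̂₂ = 0.1584; interval 0.1584 ± 0.04873 gives (0.110, 0.207).

(0.110, 0.207)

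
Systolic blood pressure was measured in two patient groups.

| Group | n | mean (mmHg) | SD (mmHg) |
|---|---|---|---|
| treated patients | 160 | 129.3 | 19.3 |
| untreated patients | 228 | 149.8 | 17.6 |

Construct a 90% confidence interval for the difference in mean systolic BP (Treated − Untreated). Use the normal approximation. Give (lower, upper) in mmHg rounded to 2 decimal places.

Per-group SEs: s₁/√n₁ = 19.3/√160 = 1.5258, s₂/√n₂ = 17.6/√228 = 1.1656.
Unpooled SE of the difference: √(2.32806564 + 1.35862336) = 1.9201.
Margin of error = z* · SE = 1.645 × 1.9201 = 3.1586.
x̄₁ − x̄₂ = 129.3 − 149.8 = -20.5000.
CI: -20.5000 ± 3.1586 = (-23.66, -17.34).

(-23.66, -17.34)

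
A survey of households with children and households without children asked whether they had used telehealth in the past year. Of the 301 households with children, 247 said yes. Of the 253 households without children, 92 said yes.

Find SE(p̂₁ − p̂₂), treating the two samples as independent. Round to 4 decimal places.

First, p̂₁ = 247/301 = 0.8206; p̂₂ = 92/253 = 0.3636.
The two standard errors are √(0.8206×0.1794/301) = 0.02212 and √(0.3636×0.6364/253) = 0.03024.
Because the samples are independent, SE_diff = √(0.02212² + 0.03024²) = 0.03747.

0.0375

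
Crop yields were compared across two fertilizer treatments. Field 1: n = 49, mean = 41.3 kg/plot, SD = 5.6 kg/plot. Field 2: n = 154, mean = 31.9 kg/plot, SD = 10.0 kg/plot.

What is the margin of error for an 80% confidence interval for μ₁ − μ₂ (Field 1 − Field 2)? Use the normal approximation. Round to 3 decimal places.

1.456

Per-group SEs: s₁/√n₁ = 5.6/√49 = 0.8000, s₂/√n₂ = 10.0/√154 = 0.8058.
Unpooled SE of the difference: √(0.64 + 0.64931364) = 1.1355.
Margin of error = z* · SE = 1.282 × 1.1355 = 1.4557.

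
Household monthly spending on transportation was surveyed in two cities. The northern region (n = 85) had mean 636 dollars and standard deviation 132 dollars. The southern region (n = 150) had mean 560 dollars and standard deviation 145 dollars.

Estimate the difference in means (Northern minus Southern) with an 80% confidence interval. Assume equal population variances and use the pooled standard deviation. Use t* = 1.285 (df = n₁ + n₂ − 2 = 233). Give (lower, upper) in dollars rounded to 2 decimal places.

(51.50, 100.50)

Pooled variance s_p² = [84·132² + 149·145²] / (85+150−2) = 19726.7854, so s_p = 140.4521.
SE_diff = s_p·√(1/n₁ + 1/n₂) = 140.4521·√(1/85 + 1/150) = 19.0681.
t* = 1.285; margin = 1.285 × 19.0681 = 24.5025.
Difference = 636 − 560 = 76.0000.
76.0000 ± 24.5025 → (51.50, 100.50).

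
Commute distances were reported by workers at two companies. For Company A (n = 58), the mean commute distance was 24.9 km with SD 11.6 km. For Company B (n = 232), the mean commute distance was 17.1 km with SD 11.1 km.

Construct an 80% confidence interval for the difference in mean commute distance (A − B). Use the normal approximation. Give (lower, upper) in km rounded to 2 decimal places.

Per-group SEs: s₁/√n₁ = 11.6/√58 = 1.5232, s₂/√n₂ = 11.1/√232 = 0.7288.
Unpooled SE of the difference: √(2.32013824 + 0.53114944) = 1.6886.
Margin of error = z* · SE = 1.282 × 1.6886 = 2.1648.
x̄₁ − x̄₂ = 24.9 − 17.1 = 7.8000.
CI: 7.8000 ± 2.1648 = (5.64, 9.96).

(5.64, 9.96)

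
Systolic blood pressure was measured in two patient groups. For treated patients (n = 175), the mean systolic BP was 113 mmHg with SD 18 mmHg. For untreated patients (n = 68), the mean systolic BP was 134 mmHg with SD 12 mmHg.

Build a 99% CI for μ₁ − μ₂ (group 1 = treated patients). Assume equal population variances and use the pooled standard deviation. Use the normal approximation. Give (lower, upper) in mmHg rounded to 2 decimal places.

Pooled variance s_p² = [174·18² + 67·12²] / (175+68−2) = 273.9585, so s_p = 16.5517.
SE_diff = s_p·√(1/n₁ + 1/n₂) = 16.5517·√(1/175 + 1/68) = 2.3652.
z* = 2.576; margin = 2.576 × 2.3652 = 6.0928.
Difference = 113 − 134 = -21.0000.
-21.0000 ± 6.0928 → (-27.09, -14.91).

(-27.09, -14.91)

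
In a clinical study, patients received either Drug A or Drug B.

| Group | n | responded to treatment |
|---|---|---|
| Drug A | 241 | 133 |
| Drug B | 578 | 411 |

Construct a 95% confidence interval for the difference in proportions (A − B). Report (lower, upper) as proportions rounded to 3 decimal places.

p̂₁ = 133/241 = 0.5519 and p̂₂ = 411/578 = 0.7111.
SE₁ = √(p̂₁(1−p̂₁)/n₁) = √(0.5519·0.4481/241) = 0.03203; SE₂ = √(0.7111·0.2889/578) = 0.01885.
Independent samples: SE of the difference = √(SE₁² + SE₂²) = √(0.0010259209 + 0.0003553225) = 0.03717.
z* for 95% confidence is 1.960, so the margin of error is 1.960 × 0.03717 = 0.07285.
Point estimate p̂₁ − p̂₂ = 0.5519 − 0.7111 = -0.1592.
-0.1592 ± 0.07285 → (-0.232, -0.086).

(-0.232, -0.086)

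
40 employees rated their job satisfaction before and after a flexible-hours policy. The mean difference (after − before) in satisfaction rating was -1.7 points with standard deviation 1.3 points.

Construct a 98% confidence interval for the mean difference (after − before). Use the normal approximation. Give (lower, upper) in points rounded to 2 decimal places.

(-2.18, -1.22)

This is a matched-pairs design, so SE = s_d/√n = 1.3/√40 = 0.2055.
Margin = 2.326 × 0.2055 = 0.4780; the interval is -1.7 ± 0.4780 = (-2.18, -1.22).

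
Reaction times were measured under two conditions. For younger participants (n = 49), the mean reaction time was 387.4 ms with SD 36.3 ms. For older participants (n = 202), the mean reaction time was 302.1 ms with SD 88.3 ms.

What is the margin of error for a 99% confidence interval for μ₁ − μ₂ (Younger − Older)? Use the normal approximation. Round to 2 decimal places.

20.85

Per-group SEs: s₁/√n₁ = 36.3/√49 = 5.1857, s₂/√n₂ = 88.3/√202 = 6.2128.
Unpooled SE of the difference: √(26.89148449 + 38.59888384) = 8.0926.
Margin of error = z* · SE = 2.576 × 8.0926 = 20.8465.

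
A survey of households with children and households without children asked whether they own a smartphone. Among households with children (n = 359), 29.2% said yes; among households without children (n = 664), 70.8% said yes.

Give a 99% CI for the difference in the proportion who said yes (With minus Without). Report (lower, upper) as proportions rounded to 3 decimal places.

Each SE is √(p̂(1−p̂)/n): √(0.2920·0.7080/359) = 0.02400 and √(0.7080·0.2920/664) = 0.01765.
SE(p̂₁ − p̂₂) = √(SE₁² + SE₂²) = √(0.000576 + 0.0003115225) = 0.02979, since the two samples are independent.
At 99% confidence z* = 2.576; margin = 2.576 × 0.02979 = 0.07674.
The difference is 0.2920 − 0.7080 = -0.4160, so the interval is -0.4160 ± 0.07674 = (-0.493, -0.339).

(-0.493, -0.339)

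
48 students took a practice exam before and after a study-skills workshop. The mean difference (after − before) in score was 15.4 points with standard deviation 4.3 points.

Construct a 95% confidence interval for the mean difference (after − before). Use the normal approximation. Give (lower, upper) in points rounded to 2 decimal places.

(14.18, 16.62)

This is a matched-pairs design, so SE = s_d/√n = 4.3/√48 = 0.6207.
Margin = 1.960 × 0.6207 = 1.2166; the interval is 15.4 ± 1.2166 = (14.18, 16.62).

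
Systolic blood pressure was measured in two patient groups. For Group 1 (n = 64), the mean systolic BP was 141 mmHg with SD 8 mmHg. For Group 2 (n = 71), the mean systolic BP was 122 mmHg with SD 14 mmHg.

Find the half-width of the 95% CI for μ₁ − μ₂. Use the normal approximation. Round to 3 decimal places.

3.801

Standard errors of each mean: 8/√64 = 1.0000 and 14/√71 = 1.6615.
SE(x̄₁ − x̄₂) = √(1.0000² + 1.6615²) = 1.9392 for independent samples with unequal variances.
With z* = 1.960, the margin is 1.960 × 1.9392 = 3.8008.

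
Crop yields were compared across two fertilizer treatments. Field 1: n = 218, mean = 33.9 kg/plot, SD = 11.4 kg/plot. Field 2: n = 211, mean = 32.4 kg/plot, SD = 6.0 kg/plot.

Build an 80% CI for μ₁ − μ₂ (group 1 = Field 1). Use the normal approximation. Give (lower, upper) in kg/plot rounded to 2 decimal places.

SE₁ = s₁/√n₁ = 11.4/√218 = 0.7721; SE₂ = 6.0/√211 = 0.4131.
Independent samples, unequal variances: SE_diff = √(SE₁² + SE₂²) = √(0.59613841 + 0.17065161) = 0.8757.
z* = 1.282, so margin of error = 1.282 × 0.8757 = 1.1226.
Difference in means = 33.9 − 32.4 = 1.5000.
1.5000 ± 1.1226 → (0.38, 2.62).

(0.38, 2.62)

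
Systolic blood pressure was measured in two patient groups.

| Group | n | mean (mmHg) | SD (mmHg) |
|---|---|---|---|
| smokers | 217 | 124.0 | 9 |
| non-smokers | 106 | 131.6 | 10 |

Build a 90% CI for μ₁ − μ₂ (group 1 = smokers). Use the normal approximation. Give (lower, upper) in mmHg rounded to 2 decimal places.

Per-group SEs: s₁/√n₁ = 9/√217 = 0.6110, s₂/√n₂ = 10/√106 = 0.9713.
Unpooled SE of the difference: √(0.373321 + 0.94342369) = 1.1475.
Margin of error = z* · SE = 1.645 × 1.1475 = 1.8876.
x̄₁ − x̄₂ = 124.0 − 131.6 = -7.6000.
CI: -7.6000 ± 1.8876 = (-9.49, -5.71).

(-9.49, -5.71)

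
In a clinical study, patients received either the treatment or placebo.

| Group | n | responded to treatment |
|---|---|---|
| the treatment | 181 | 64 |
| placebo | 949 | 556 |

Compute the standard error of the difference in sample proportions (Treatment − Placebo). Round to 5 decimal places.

0.03897

p̂₁ = 64/181 = 0.3536 and p̂₂ = 556/949 = 0.5859.
SE₁ = √(p̂₁(1−p̂₁)/n₁) = √(0.3536·0.6464/181) = 0.03554; SE₂ = √(0.5859·0.4141/949) = 0.01599.
Independent samples: SE of the difference = √(SE₁² + SE₂²) = √(0.0012630916 + 0.0002556801) = 0.03897.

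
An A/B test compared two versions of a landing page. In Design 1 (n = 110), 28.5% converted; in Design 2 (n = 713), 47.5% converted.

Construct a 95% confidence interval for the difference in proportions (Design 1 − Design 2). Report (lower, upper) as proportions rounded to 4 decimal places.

(-0.2820, -0.0980)

SE₁ = √(p̂₁(1−p̂₁)/n₁) = √(0.2850·0.7150/110) = 0.04304; SE₂ = √(0.4750·0.5250/713) = 0.01870.
Independent samples: SE of the difference = √(SE₁² + SE₂²) = √(0.0018524416 + 0.00034969) = 0.04693.
z* for 95% confidence is 1.960, so the margin of error is 1.960 × 0.04693 = 0.09198.
Point estimate p̂₁ − p̂₂ = 0.2850 − 0.4750 = -0.1900.
-0.1900 ± 0.09198 → (-0.2820, -0.0980).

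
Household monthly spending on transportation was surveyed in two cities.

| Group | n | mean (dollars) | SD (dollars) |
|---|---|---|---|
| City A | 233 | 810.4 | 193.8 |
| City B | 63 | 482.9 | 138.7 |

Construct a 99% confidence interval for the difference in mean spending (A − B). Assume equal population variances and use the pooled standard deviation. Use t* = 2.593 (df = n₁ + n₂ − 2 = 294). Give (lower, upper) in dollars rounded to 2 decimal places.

s_p = √[((n₁−1)s₁² + (n₂−1)s₂²)/(n₁+n₂−2)] = √[(232·193.8² + 62·138.7²)/294] = 183.5617.
SE = 183.5617·√(1/233 + 1/63) = 26.0663.
With t* = 2.593, margin = 2.593 × 26.0663 = 67.5899.
x̄₁ − x̄₂ = 810.4 − 482.9 = 327.5000; interval 327.5000 ± 67.5899 = (259.91, 395.09).

(259.91, 395.09)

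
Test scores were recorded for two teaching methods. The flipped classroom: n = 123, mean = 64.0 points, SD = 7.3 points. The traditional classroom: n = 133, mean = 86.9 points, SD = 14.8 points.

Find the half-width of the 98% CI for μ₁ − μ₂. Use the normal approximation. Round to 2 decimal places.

3.35

Standard errors of each mean: 7.3/√123 = 0.6582 and 14.8/√133 = 1.2833.
SE(x̄₁ − x̄₂) = √(0.6582² + 1.2833²) = 1.4423 for independent samples with unequal variances.
With z* = 2.326, the margin is 2.326 × 1.4423 = 3.3548.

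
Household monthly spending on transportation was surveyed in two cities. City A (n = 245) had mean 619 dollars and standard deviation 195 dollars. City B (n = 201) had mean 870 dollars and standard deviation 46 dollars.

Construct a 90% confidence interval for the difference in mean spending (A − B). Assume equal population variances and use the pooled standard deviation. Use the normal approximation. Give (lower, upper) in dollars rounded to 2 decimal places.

s_p = √[((n₁−1)s₁² + (n₂−1)s₂²)/(n₁+n₂−2)] = √[(244·195² + 200·46²)/444] = 147.8167.
SE = 147.8167·√(1/245 + 1/201) = 14.0673.
With z* = 1.645, margin = 1.645 × 14.0673 = 23.1407.
x̄₁ − x̄₂ = 619 − 870 = -251.0000; interval -251.0000 ± 23.1407 = (-274.14, -227.86).

(-274.14, -227.86)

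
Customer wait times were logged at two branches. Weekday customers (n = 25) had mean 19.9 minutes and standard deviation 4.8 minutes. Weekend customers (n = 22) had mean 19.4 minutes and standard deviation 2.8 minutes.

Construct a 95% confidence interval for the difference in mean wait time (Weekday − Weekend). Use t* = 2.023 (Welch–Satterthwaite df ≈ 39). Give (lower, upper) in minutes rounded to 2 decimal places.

(-1.79, 2.79)

Per-group SEs: s₁/√n₁ = 4.8/√25 = 0.9600, s₂/√n₂ = 2.8/√22 = 0.5970.
Unpooled SE of the difference: √(0.9216 + 0.356409) = 1.1305.
Margin of error = t* · SE = 2.023 × 1.1305 = 2.2870.
x̄₁ − x̄₂ = 19.9 − 19.4 = 0.5000.
CI: 0.5000 ± 2.2870 = (-1.79, 2.79).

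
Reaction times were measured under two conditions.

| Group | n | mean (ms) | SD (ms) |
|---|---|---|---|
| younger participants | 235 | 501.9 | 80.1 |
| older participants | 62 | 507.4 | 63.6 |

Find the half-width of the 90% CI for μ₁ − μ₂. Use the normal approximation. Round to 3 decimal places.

Standard errors of each mean: 80.1/√235 = 5.2251 and 63.6/√62 = 8.0772.
SE(x̄₁ − x̄₂) = √(5.2251² + 8.0772²) = 9.6199 for independent samples with unequal variances.
With z* = 1.645, the margin is 1.645 × 9.6199 = 15.8247.

15.825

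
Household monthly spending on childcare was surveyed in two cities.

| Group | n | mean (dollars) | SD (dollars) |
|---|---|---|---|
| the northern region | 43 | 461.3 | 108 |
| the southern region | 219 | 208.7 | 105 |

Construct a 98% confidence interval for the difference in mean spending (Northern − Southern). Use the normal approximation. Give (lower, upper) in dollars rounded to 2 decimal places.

(210.89, 294.31)

Per-group SEs: s₁/√n₁ = 108/√43 = 16.4698, s₂/√n₂ = 105/√219 = 7.0952.
Unpooled SE of the difference: √(271.25431204 + 50.34186304) = 17.9331.
Margin of error = z* · SE = 2.326 × 17.9331 = 41.7124.
x̄₁ − x̄₂ = 461.3 − 208.7 = 252.6000.
CI: 252.6000 ± 41.7124 = (210.89, 294.31).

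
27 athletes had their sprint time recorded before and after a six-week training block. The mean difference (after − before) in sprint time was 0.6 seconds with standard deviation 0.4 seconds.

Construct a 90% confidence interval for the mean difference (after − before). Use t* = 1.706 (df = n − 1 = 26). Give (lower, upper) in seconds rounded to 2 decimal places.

(0.47, 0.73)

This is a matched-pairs design, so SE = s_d/√n = 0.4/√27 = 0.0770.
Margin = 1.706 × 0.0770 = 0.1314; the interval is 0.6 ± 0.1314 = (0.47, 0.73).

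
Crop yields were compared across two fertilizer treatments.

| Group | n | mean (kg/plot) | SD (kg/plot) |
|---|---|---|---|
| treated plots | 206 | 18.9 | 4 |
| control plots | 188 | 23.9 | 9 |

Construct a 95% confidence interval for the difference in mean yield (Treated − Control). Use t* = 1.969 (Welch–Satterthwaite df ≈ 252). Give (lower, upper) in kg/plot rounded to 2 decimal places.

Per-group SEs: s₁/√n₁ = 4/√206 = 0.2787, s₂/√n₂ = 9/√188 = 0.6564.
Unpooled SE of the difference: √(0.07767369 + 0.43086096) = 0.7131.
Margin of error = t* · SE = 1.969 × 0.7131 = 1.4041.
x̄₁ − x̄₂ = 18.9 − 23.9 = -5.0000.
CI: -5.0000 ± 1.4041 = (-6.40, -3.60).

(-6.40, -3.60)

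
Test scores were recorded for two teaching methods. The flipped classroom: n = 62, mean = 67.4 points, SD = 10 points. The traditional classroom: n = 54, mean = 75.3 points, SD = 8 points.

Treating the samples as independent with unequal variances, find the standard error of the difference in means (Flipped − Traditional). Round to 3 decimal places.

Per-group SEs: s₁/√n₁ = 10/√62 = 1.2700, s₂/√n₂ = 8/√54 = 1.0887.
Unpooled SE of the difference: √(1.6129 + 1.18526769) = 1.6728.

1.673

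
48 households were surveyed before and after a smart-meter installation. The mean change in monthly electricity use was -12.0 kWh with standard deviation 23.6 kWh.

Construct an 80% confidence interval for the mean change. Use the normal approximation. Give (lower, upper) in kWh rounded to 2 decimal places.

This is a matched-pairs design, so SE = s_d/√n = 23.6/√48 = 3.4064.
Margin = 1.282 × 3.4064 = 4.3670; the interval is -12.0 ± 4.3670 = (-16.37, -7.63).

(-16.37, -7.63)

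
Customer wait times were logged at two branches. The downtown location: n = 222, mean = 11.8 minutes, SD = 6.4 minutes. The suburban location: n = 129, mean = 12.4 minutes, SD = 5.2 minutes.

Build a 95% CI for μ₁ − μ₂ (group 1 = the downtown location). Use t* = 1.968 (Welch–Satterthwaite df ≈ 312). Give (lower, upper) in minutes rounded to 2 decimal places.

Per-group SEs: s₁/√n₁ = 6.4/√222 = 0.4295, s₂/√n₂ = 5.2/√129 = 0.4578.
Unpooled SE of the difference: √(0.18447025 + 0.20958084) = 0.6277.
Margin of error = t* · SE = 1.968 × 0.6277 = 1.2353.
x̄₁ − x̄₂ = 11.8 − 12.4 = -0.6000.
CI: -0.6000 ± 1.2353 = (-1.84, 0.64).

(-1.84, 0.64)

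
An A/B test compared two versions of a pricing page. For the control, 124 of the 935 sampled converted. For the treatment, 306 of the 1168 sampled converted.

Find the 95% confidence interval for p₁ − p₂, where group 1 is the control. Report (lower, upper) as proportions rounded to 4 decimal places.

First, p̂₁ = 124/935 = 0.1326; p̂₂ = 306/1168 = 0.2620.
The two standard errors are √(0.1326×0.8674/935) = 0.01109 and √(0.2620×0.7380/1168) = 0.01287.
Because the samples are independent, SE_diff = √(0.01109² + 0.01287²) = 0.01699.
Using z* = 1.960 for 95%, ME = 1.960 × 0.01699 = 0.03330.
p̂₁ − p̂₂ = -0.1294; interval -0.1294 ± 0.03330 gives (-0.1627, -0.0961).

(-0.1627, -0.0961)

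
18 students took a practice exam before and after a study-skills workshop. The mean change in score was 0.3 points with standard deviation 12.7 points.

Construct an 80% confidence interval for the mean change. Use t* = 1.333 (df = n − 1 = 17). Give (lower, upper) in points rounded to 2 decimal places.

(-3.69, 4.29)

This is a matched-pairs design, so SE = s_d/√n = 12.7/√18 = 2.9934.
Margin = 1.333 × 2.9934 = 3.9902; the interval is 0.3 ± 3.9902 = (-3.69, 4.29).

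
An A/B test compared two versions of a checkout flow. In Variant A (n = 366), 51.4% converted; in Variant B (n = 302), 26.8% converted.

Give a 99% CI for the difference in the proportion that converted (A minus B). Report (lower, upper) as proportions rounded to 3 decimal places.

Each SE is √(p̂(1−p̂)/n): √(0.5140·0.4860/366) = 0.02613 and √(0.2680·0.7320/302) = 0.02549.
SE(p̂₁ − p̂₂) = √(SE₁² + SE₂²) = √(0.0006827769 + 0.0006497401) = 0.03650, since the two samples are independent.
At 99% confidence z* = 2.576; margin = 2.576 × 0.03650 = 0.09402.
The difference is 0.5140 − 0.2680 = 0.2460, so the interval is 0.2460 ± 0.09402 = (0.152, 0.340).

(0.152, 0.340)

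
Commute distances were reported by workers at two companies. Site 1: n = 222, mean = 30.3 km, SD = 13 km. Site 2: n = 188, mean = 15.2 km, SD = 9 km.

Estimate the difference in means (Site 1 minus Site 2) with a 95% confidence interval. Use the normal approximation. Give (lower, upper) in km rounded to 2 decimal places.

(12.96, 17.24)

Per-group SEs: s₁/√n₁ = 13/√222 = 0.8725, s₂/√n₂ = 9/√188 = 0.6564.
Unpooled SE of the difference: √(0.76125625 + 0.43086096) = 1.0918.
Margin of error = z* · SE = 1.960 × 1.0918 = 2.1399.
x̄₁ − x̄₂ = 30.3 − 15.2 = 15.1000.
CI: 15.1000 ± 2.1399 = (12.96, 17.24).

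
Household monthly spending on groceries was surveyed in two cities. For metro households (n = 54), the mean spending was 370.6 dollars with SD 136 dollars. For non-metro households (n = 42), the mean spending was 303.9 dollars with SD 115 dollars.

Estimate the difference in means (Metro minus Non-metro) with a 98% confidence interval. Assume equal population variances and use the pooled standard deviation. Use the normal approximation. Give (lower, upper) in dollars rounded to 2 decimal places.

Pooled variance s_p² = [53·136² + 41·115²] / (54+42−2) = 16196.9468, so s_p = 127.2672.
SE_diff = s_p·√(1/n₁ + 1/n₂) = 127.2672·√(1/54 + 1/42) = 26.1837.
z* = 2.326; margin = 2.326 × 26.1837 = 60.9033.
Difference = 370.6 − 303.9 = 66.7000.
66.7000 ± 60.9033 → (5.80, 127.60).

(5.80, 127.60)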